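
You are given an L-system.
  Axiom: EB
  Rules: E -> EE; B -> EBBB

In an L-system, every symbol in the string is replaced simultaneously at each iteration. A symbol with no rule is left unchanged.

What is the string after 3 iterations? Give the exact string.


Answer: EEEEEEEEEEEEEEEBBBEBBBEBBBEEEBBBEBBBEBBBEEEBBBEBBBEBBB

Derivation:
Step 0: EB
Step 1: EEEBBB
Step 2: EEEEEEEBBBEBBBEBBB
Step 3: EEEEEEEEEEEEEEEBBBEBBBEBBBEEEBBBEBBBEBBBEEEBBBEBBBEBBB


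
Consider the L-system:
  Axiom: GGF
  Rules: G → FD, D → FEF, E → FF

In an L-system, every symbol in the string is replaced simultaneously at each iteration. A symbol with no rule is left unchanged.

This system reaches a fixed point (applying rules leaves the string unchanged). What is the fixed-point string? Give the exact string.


Answer: FFFFFFFFFFF

Derivation:
Step 0: GGF
Step 1: FDFDF
Step 2: FFEFFFEFF
Step 3: FFFFFFFFFFF
Step 4: FFFFFFFFFFF  (unchanged — fixed point at step 3)


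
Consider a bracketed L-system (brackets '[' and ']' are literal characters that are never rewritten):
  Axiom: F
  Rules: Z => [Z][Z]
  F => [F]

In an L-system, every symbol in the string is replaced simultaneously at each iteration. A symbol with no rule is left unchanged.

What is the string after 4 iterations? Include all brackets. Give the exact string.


Answer: [[[[F]]]]

Derivation:
Step 0: F
Step 1: [F]
Step 2: [[F]]
Step 3: [[[F]]]
Step 4: [[[[F]]]]


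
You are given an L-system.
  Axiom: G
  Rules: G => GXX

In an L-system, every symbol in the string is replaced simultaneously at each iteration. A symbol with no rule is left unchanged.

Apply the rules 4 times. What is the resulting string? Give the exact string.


Step 0: G
Step 1: GXX
Step 2: GXXXX
Step 3: GXXXXXX
Step 4: GXXXXXXXX

Answer: GXXXXXXXX


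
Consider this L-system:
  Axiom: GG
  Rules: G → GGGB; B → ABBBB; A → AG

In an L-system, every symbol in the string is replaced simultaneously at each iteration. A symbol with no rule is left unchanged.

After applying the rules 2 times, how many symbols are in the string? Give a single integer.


Step 0: length = 2
Step 1: length = 8
Step 2: length = 34

Answer: 34


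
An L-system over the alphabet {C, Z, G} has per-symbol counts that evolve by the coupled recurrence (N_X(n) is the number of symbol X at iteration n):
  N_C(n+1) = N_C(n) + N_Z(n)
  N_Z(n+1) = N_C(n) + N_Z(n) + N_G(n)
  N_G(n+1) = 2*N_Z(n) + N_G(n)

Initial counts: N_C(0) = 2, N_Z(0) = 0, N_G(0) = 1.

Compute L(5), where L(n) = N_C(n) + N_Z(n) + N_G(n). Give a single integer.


Answer: 360

Derivation:
Step 0: N_C=2, N_Z=0, N_G=1, L=3
Step 1: N_C=2, N_Z=3, N_G=1, L=6
Step 2: N_C=5, N_Z=6, N_G=7, L=18
Step 3: N_C=11, N_Z=18, N_G=19, L=48
Step 4: N_C=29, N_Z=48, N_G=55, L=132
Step 5: N_C=77, N_Z=132, N_G=151, L=360


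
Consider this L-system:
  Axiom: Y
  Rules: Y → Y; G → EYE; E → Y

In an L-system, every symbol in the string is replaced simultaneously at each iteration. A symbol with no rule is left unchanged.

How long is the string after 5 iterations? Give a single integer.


Step 0: length = 1
Step 1: length = 1
Step 2: length = 1
Step 3: length = 1
Step 4: length = 1
Step 5: length = 1

Answer: 1


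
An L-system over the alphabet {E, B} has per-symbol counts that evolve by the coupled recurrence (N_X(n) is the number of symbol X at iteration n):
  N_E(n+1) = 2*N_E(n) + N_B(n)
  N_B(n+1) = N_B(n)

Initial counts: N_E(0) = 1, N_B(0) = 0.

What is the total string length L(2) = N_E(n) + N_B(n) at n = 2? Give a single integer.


Step 0: N_E=1, N_B=0, L=1
Step 1: N_E=2, N_B=0, L=2
Step 2: N_E=4, N_B=0, L=4

Answer: 4


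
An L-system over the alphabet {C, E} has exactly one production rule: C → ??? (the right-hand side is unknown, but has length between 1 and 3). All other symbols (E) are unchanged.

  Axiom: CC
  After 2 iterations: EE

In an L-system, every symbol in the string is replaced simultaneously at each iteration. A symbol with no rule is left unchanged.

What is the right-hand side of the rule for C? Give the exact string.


Trying C → E:
  Step 0: CC
  Step 1: EE
  Step 2: EE
Matches the given result.

Answer: E


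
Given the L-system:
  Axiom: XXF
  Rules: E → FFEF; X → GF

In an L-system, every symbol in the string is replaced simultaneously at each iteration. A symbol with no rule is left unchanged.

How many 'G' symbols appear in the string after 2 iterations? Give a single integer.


Answer: 2

Derivation:
Step 0: XXF  (0 'G')
Step 1: GFGFF  (2 'G')
Step 2: GFGFF  (2 'G')


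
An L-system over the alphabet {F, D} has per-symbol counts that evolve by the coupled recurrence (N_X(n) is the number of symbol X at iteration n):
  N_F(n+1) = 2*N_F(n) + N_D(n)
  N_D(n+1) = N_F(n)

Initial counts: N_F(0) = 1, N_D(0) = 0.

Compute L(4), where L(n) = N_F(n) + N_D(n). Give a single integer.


Step 0: N_F=1, N_D=0, L=1
Step 1: N_F=2, N_D=1, L=3
Step 2: N_F=5, N_D=2, L=7
Step 3: N_F=12, N_D=5, L=17
Step 4: N_F=29, N_D=12, L=41

Answer: 41


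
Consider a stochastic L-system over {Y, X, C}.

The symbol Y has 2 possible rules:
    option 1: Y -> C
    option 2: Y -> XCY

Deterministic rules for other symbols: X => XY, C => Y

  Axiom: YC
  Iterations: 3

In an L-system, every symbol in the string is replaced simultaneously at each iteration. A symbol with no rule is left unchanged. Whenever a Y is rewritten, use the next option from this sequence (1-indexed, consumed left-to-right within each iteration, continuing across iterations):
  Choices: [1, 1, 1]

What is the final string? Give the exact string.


Answer: CY

Derivation:
Step 0: YC
Step 1: CY  (used choices [1])
Step 2: YC  (used choices [1])
Step 3: CY  (used choices [1])


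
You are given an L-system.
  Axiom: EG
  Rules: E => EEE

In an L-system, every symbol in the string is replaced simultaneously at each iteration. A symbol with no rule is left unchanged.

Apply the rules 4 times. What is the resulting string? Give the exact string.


Step 0: EG
Step 1: EEEG
Step 2: EEEEEEEEEG
Step 3: EEEEEEEEEEEEEEEEEEEEEEEEEEEG
Step 4: EEEEEEEEEEEEEEEEEEEEEEEEEEEEEEEEEEEEEEEEEEEEEEEEEEEEEEEEEEEEEEEEEEEEEEEEEEEEEEEEEG

Answer: EEEEEEEEEEEEEEEEEEEEEEEEEEEEEEEEEEEEEEEEEEEEEEEEEEEEEEEEEEEEEEEEEEEEEEEEEEEEEEEEEG


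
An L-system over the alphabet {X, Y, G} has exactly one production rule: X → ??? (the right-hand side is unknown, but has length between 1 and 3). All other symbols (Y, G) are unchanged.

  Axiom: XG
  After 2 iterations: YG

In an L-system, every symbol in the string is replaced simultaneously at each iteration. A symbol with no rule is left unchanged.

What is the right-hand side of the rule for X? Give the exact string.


Trying X → Y:
  Step 0: XG
  Step 1: YG
  Step 2: YG
Matches the given result.

Answer: Y


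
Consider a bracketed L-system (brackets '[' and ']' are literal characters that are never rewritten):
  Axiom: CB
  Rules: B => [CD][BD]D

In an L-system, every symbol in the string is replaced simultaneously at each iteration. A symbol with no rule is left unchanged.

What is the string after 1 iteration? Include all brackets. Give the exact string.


Answer: C[CD][BD]D

Derivation:
Step 0: CB
Step 1: C[CD][BD]D


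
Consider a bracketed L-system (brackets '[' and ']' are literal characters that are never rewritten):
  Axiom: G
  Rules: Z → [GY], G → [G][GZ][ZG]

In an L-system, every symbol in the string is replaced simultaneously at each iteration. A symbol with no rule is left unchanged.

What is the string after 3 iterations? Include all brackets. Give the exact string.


Step 0: G
Step 1: [G][GZ][ZG]
Step 2: [[G][GZ][ZG]][[G][GZ][ZG][GY]][[GY][G][GZ][ZG]]
Step 3: [[[G][GZ][ZG]][[G][GZ][ZG][GY]][[GY][G][GZ][ZG]]][[[G][GZ][ZG]][[G][GZ][ZG][GY]][[GY][G][GZ][ZG]][[G][GZ][ZG]Y]][[[G][GZ][ZG]Y][[G][GZ][ZG]][[G][GZ][ZG][GY]][[GY][G][GZ][ZG]]]

Answer: [[[G][GZ][ZG]][[G][GZ][ZG][GY]][[GY][G][GZ][ZG]]][[[G][GZ][ZG]][[G][GZ][ZG][GY]][[GY][G][GZ][ZG]][[G][GZ][ZG]Y]][[[G][GZ][ZG]Y][[G][GZ][ZG]][[G][GZ][ZG][GY]][[GY][G][GZ][ZG]]]


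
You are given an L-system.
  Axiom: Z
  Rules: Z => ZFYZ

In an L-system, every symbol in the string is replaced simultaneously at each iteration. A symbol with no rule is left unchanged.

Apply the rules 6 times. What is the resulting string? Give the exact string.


Answer: ZFYZFYZFYZFYZFYZFYZFYZFYZFYZFYZFYZFYZFYZFYZFYZFYZFYZFYZFYZFYZFYZFYZFYZFYZFYZFYZFYZFYZFYZFYZFYZFYZFYZFYZFYZFYZFYZFYZFYZFYZFYZFYZFYZFYZFYZFYZFYZFYZFYZFYZFYZFYZFYZFYZFYZFYZFYZFYZFYZFYZFYZFYZFYZ

Derivation:
Step 0: Z
Step 1: ZFYZ
Step 2: ZFYZFYZFYZ
Step 3: ZFYZFYZFYZFYZFYZFYZFYZ
Step 4: ZFYZFYZFYZFYZFYZFYZFYZFYZFYZFYZFYZFYZFYZFYZFYZ
Step 5: ZFYZFYZFYZFYZFYZFYZFYZFYZFYZFYZFYZFYZFYZFYZFYZFYZFYZFYZFYZFYZFYZFYZFYZFYZFYZFYZFYZFYZFYZFYZFYZ
Step 6: ZFYZFYZFYZFYZFYZFYZFYZFYZFYZFYZFYZFYZFYZFYZFYZFYZFYZFYZFYZFYZFYZFYZFYZFYZFYZFYZFYZFYZFYZFYZFYZFYZFYZFYZFYZFYZFYZFYZFYZFYZFYZFYZFYZFYZFYZFYZFYZFYZFYZFYZFYZFYZFYZFYZFYZFYZFYZFYZFYZFYZFYZFYZFYZ


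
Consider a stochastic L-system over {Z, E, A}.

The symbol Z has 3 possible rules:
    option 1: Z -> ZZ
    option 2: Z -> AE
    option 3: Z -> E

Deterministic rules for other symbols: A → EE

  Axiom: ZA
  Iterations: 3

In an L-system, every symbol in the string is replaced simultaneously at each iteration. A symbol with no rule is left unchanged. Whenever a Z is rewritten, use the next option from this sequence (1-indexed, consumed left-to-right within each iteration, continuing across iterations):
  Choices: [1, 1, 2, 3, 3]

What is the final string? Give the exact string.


Step 0: ZA
Step 1: ZZEE  (used choices [1])
Step 2: ZZAEEE  (used choices [1, 2])
Step 3: EEEEEEE  (used choices [3, 3])

Answer: EEEEEEE


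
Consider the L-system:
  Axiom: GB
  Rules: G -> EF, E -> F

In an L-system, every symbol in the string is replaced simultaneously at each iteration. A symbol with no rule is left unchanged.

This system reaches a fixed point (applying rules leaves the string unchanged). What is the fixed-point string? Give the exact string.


Step 0: GB
Step 1: EFB
Step 2: FFB
Step 3: FFB  (unchanged — fixed point at step 2)

Answer: FFB


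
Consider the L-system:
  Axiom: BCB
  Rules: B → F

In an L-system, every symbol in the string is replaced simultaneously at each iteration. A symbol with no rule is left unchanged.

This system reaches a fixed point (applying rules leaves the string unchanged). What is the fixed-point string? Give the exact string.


Answer: FCF

Derivation:
Step 0: BCB
Step 1: FCF
Step 2: FCF  (unchanged — fixed point at step 1)


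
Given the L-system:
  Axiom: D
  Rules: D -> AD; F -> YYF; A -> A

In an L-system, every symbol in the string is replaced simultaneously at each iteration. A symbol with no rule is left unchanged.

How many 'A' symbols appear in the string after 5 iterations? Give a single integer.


Step 0: D  (0 'A')
Step 1: AD  (1 'A')
Step 2: AAD  (2 'A')
Step 3: AAAD  (3 'A')
Step 4: AAAAD  (4 'A')
Step 5: AAAAAD  (5 'A')

Answer: 5


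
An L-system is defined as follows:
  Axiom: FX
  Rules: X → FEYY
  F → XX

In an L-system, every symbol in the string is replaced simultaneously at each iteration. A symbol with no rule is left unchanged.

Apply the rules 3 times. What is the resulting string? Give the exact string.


Step 0: FX
Step 1: XXFEYY
Step 2: FEYYFEYYXXEYY
Step 3: XXEYYXXEYYFEYYFEYYEYY

Answer: XXEYYXXEYYFEYYFEYYEYY


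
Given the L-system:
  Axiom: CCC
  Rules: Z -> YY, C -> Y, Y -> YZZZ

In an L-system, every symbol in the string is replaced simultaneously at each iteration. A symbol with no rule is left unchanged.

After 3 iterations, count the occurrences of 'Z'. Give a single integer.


Answer: 9

Derivation:
Step 0: CCC  (0 'Z')
Step 1: YYY  (0 'Z')
Step 2: YZZZYZZZYZZZ  (9 'Z')
Step 3: YZZZYYYYYYYZZZYYYYYYYZZZYYYYYY  (9 'Z')


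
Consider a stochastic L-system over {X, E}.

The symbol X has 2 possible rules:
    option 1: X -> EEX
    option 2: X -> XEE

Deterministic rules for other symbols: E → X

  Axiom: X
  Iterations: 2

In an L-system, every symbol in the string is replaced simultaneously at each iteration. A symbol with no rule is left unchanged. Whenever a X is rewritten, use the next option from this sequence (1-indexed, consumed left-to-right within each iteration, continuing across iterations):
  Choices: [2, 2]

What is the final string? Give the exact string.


Answer: XEEXX

Derivation:
Step 0: X
Step 1: XEE  (used choices [2])
Step 2: XEEXX  (used choices [2])


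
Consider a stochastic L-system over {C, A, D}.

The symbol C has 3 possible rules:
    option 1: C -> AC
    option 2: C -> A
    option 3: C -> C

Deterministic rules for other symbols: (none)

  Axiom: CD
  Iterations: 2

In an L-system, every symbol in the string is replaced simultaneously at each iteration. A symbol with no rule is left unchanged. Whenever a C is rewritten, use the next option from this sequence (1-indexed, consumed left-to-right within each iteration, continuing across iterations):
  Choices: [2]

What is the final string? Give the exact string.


Answer: AD

Derivation:
Step 0: CD
Step 1: AD  (used choices [2])
Step 2: AD  (used choices [])


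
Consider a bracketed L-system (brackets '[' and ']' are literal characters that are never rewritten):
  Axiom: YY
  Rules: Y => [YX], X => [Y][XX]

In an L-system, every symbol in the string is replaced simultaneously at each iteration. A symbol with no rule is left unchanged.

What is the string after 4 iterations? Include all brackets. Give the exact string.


Answer: [[[[YX][Y][XX]][[YX]][[Y][XX][Y][XX]]][[[YX][Y][XX]]][[[YX]][[Y][XX][Y][XX]][[YX]][[Y][XX][Y][XX]]]][[[[YX][Y][XX]][[YX]][[Y][XX][Y][XX]]][[[YX][Y][XX]]][[[YX]][[Y][XX][Y][XX]][[YX]][[Y][XX][Y][XX]]]]

Derivation:
Step 0: YY
Step 1: [YX][YX]
Step 2: [[YX][Y][XX]][[YX][Y][XX]]
Step 3: [[[YX][Y][XX]][[YX]][[Y][XX][Y][XX]]][[[YX][Y][XX]][[YX]][[Y][XX][Y][XX]]]
Step 4: [[[[YX][Y][XX]][[YX]][[Y][XX][Y][XX]]][[[YX][Y][XX]]][[[YX]][[Y][XX][Y][XX]][[YX]][[Y][XX][Y][XX]]]][[[[YX][Y][XX]][[YX]][[Y][XX][Y][XX]]][[[YX][Y][XX]]][[[YX]][[Y][XX][Y][XX]][[YX]][[Y][XX][Y][XX]]]]


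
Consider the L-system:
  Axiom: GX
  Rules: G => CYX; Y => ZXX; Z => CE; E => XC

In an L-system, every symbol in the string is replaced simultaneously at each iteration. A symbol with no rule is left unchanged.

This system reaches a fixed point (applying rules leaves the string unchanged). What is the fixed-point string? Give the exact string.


Answer: CCXCXXXX

Derivation:
Step 0: GX
Step 1: CYXX
Step 2: CZXXXX
Step 3: CCEXXXX
Step 4: CCXCXXXX
Step 5: CCXCXXXX  (unchanged — fixed point at step 4)


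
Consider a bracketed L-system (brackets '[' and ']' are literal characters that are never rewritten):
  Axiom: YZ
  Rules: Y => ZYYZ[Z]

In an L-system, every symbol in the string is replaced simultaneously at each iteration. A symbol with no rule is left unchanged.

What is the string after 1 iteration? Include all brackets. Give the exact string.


Answer: ZYYZ[Z]Z

Derivation:
Step 0: YZ
Step 1: ZYYZ[Z]Z


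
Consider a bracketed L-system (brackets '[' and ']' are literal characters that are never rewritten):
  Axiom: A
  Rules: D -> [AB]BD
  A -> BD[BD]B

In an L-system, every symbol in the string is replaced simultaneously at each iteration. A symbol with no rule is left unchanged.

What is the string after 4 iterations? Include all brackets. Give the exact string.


Answer: B[B[AB]BD[B[AB]BD]BB]B[BD[BD]BB]B[AB]BD[B[B[AB]BD[B[AB]BD]BB]B[BD[BD]BB]B[AB]BD]B

Derivation:
Step 0: A
Step 1: BD[BD]B
Step 2: B[AB]BD[B[AB]BD]B
Step 3: B[BD[BD]BB]B[AB]BD[B[BD[BD]BB]B[AB]BD]B
Step 4: B[B[AB]BD[B[AB]BD]BB]B[BD[BD]BB]B[AB]BD[B[B[AB]BD[B[AB]BD]BB]B[BD[BD]BB]B[AB]BD]B


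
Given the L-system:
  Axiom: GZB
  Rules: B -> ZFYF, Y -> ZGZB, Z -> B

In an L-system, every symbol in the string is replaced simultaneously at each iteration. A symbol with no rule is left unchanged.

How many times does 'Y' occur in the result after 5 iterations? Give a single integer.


Answer: 6

Derivation:
Step 0: GZB  (0 'Y')
Step 1: GBZFYF  (1 'Y')
Step 2: GZFYFBFZGZBF  (1 'Y')
Step 3: GBFZGZBFZFYFFBGBZFYFF  (2 'Y')
Step 4: GZFYFFBGBZFYFFBFZGZBFFZFYFGZFYFBFZGZBFF  (4 'Y')
Step 5: GBFZGZBFFZFYFGZFYFBFZGZBFFZFYFFBGBZFYFFFBFZGZBFGBFZGZBFZFYFFBGBZFYFFF  (6 'Y')


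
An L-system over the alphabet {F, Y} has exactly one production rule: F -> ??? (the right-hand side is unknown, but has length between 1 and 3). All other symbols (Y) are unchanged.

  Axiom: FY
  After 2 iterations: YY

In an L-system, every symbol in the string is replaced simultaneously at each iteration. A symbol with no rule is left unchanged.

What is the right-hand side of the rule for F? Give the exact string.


Answer: Y

Derivation:
Trying F -> Y:
  Step 0: FY
  Step 1: YY
  Step 2: YY
Matches the given result.


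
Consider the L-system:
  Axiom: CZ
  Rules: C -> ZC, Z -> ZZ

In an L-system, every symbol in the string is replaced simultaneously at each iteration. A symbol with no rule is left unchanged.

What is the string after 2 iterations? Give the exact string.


Answer: ZZZCZZZZ

Derivation:
Step 0: CZ
Step 1: ZCZZ
Step 2: ZZZCZZZZ


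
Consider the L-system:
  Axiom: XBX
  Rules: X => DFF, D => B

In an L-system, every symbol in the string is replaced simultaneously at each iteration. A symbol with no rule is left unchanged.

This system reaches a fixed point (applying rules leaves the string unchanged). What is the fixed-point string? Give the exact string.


Answer: BFFBBFF

Derivation:
Step 0: XBX
Step 1: DFFBDFF
Step 2: BFFBBFF
Step 3: BFFBBFF  (unchanged — fixed point at step 2)


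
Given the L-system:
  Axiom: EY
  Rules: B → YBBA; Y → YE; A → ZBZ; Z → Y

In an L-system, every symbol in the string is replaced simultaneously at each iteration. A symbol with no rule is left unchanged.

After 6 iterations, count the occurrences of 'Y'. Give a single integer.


Step 0: EY  (1 'Y')
Step 1: EYE  (1 'Y')
Step 2: EYEE  (1 'Y')
Step 3: EYEEE  (1 'Y')
Step 4: EYEEEE  (1 'Y')
Step 5: EYEEEEE  (1 'Y')
Step 6: EYEEEEEE  (1 'Y')

Answer: 1


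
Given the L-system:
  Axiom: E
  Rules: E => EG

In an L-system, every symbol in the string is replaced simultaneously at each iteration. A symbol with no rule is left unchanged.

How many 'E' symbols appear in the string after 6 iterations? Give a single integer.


Answer: 1

Derivation:
Step 0: E  (1 'E')
Step 1: EG  (1 'E')
Step 2: EGG  (1 'E')
Step 3: EGGG  (1 'E')
Step 4: EGGGG  (1 'E')
Step 5: EGGGGG  (1 'E')
Step 6: EGGGGGG  (1 'E')


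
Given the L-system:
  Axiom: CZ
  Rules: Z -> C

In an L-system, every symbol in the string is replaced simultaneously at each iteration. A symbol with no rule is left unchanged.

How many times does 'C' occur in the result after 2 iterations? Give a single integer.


Answer: 2

Derivation:
Step 0: CZ  (1 'C')
Step 1: CC  (2 'C')
Step 2: CC  (2 'C')


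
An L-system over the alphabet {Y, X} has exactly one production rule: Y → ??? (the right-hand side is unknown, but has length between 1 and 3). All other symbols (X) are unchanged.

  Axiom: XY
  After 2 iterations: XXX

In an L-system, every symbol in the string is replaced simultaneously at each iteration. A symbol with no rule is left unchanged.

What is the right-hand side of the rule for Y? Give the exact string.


Answer: XX

Derivation:
Trying Y → XX:
  Step 0: XY
  Step 1: XXX
  Step 2: XXX
Matches the given result.


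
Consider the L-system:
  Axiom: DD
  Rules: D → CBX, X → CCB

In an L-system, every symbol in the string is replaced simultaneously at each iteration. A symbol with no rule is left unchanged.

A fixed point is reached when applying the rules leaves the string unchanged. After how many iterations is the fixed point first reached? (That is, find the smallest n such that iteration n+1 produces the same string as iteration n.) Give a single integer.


Answer: 2

Derivation:
Step 0: DD
Step 1: CBXCBX
Step 2: CBCCBCBCCB
Step 3: CBCCBCBCCB  (unchanged — fixed point at step 2)


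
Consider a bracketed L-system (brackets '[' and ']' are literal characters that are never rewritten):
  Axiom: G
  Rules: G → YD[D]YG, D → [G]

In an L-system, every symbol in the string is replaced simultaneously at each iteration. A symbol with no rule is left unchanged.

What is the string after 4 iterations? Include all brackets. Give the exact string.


Answer: Y[Y[G][[G]]YYD[D]YG][[Y[G][[G]]YYD[D]YG]]YY[YD[D]YG][[YD[D]YG]]YY[G][[G]]YYD[D]YG

Derivation:
Step 0: G
Step 1: YD[D]YG
Step 2: Y[G][[G]]YYD[D]YG
Step 3: Y[YD[D]YG][[YD[D]YG]]YY[G][[G]]YYD[D]YG
Step 4: Y[Y[G][[G]]YYD[D]YG][[Y[G][[G]]YYD[D]YG]]YY[YD[D]YG][[YD[D]YG]]YY[G][[G]]YYD[D]YG


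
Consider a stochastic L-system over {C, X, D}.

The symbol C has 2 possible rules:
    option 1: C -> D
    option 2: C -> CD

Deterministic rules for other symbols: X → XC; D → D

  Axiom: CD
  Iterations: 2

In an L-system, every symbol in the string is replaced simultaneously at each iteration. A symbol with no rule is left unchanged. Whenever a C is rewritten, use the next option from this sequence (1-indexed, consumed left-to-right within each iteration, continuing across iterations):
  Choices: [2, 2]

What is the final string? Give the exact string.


Step 0: CD
Step 1: CDD  (used choices [2])
Step 2: CDDD  (used choices [2])

Answer: CDDD


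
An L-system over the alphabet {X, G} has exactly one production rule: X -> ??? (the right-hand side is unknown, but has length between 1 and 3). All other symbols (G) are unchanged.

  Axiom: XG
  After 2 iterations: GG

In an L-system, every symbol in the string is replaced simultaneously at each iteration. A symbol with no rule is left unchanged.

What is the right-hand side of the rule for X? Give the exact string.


Trying X -> G:
  Step 0: XG
  Step 1: GG
  Step 2: GG
Matches the given result.

Answer: G


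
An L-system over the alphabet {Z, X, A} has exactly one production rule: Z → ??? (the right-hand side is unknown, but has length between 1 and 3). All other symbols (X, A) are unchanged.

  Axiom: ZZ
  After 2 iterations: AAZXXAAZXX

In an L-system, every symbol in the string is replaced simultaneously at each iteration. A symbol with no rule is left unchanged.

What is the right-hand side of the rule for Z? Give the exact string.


Answer: AZX

Derivation:
Trying Z → AZX:
  Step 0: ZZ
  Step 1: AZXAZX
  Step 2: AAZXXAAZXX
Matches the given result.


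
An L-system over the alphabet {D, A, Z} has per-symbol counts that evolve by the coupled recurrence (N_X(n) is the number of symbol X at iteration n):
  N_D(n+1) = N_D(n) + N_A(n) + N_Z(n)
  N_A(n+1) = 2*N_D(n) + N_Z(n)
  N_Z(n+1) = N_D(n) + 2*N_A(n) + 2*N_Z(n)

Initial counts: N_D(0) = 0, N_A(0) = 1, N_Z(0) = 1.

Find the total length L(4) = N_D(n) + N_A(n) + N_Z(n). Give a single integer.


Answer: 374

Derivation:
Step 0: N_D=0, N_A=1, N_Z=1, L=2
Step 1: N_D=2, N_A=1, N_Z=4, L=7
Step 2: N_D=7, N_A=8, N_Z=12, L=27
Step 3: N_D=27, N_A=26, N_Z=47, L=100
Step 4: N_D=100, N_A=101, N_Z=173, L=374


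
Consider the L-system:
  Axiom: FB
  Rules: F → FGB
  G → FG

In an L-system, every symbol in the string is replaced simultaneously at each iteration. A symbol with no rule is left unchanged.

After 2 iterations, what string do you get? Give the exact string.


Step 0: FB
Step 1: FGBB
Step 2: FGBFGBB

Answer: FGBFGBB


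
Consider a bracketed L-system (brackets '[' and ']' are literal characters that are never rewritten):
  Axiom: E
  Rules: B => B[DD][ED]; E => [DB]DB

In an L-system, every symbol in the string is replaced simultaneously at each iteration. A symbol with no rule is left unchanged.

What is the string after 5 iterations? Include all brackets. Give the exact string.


Step 0: E
Step 1: [DB]DB
Step 2: [DB[DD][ED]]DB[DD][ED]
Step 3: [DB[DD][ED][DD][[DB]DBD]]DB[DD][ED][DD][[DB]DBD]
Step 4: [DB[DD][ED][DD][[DB]DBD][DD][[DB[DD][ED]]DB[DD][ED]D]]DB[DD][ED][DD][[DB]DBD][DD][[DB[DD][ED]]DB[DD][ED]D]
Step 5: [DB[DD][ED][DD][[DB]DBD][DD][[DB[DD][ED]]DB[DD][ED]D][DD][[DB[DD][ED][DD][[DB]DBD]]DB[DD][ED][DD][[DB]DBD]D]]DB[DD][ED][DD][[DB]DBD][DD][[DB[DD][ED]]DB[DD][ED]D][DD][[DB[DD][ED][DD][[DB]DBD]]DB[DD][ED][DD][[DB]DBD]D]

Answer: [DB[DD][ED][DD][[DB]DBD][DD][[DB[DD][ED]]DB[DD][ED]D][DD][[DB[DD][ED][DD][[DB]DBD]]DB[DD][ED][DD][[DB]DBD]D]]DB[DD][ED][DD][[DB]DBD][DD][[DB[DD][ED]]DB[DD][ED]D][DD][[DB[DD][ED][DD][[DB]DBD]]DB[DD][ED][DD][[DB]DBD]D]


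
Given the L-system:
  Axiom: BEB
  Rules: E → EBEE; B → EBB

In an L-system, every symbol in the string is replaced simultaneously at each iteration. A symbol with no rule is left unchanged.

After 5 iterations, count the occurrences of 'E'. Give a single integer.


Answer: 1000

Derivation:
Final string: EBEEEBBEBEEEBEEEBEEEBBEBBEBEEEBBEBEEEBEEEBEEEBBEBEEEBEEEBEEEBBEBEEEBEEEBEEEBBEBBEBEEEBBEBBEBEEEBBEBEEEBEEEBEEEBBEBBEBEEEBBEBEEEBEEEBEEEBBEBEEEBEEEBEEEBBEBEEEBEEEBEEEBBEBBEBEEEBBEBEEEBEEEBEEEBBEBEEEBEEEBEEEBBEBEEEBEEEBEEEBBEBBEBEEEBBEBEEEBEEEBEEEBBEBEEEBEEEBEEEBBEBEEEBEEEBEEEBBEBBEBEEEBBEBBEBEEEBBEBEEEBEEEBEEEBBEBBEBEEEBBEBBEBEEEBBEBEEEBEEEBEEEBBEBBEBEEEBBEBEEEBEEEBEEEBBEBEEEBEEEBEEEBBEBEEEBEEEBEEEBBEBBEBEEEBBEBBEBEEEBBEBEEEBEEEBEEEBBEBBEBEEEBBEBBEBEEEBBEBEEEBEEEBEEEBBEBBEBEEEBBEBEEEBEEEBEEEBBEBEEEBEEEBEEEBBEBEEEBEEEBEEEBBEBBEBEEEBBEBBEBEEEBBEBEEEBEEEBEEEBBEBBEBEEEBBEBEEEBEEEBEEEBBEBEEEBEEEBEEEBBEBEEEBEEEBEEEBBEBBEBEEEBBEBEEEBEEEBEEEBBEBEEEBEEEBEEEBBEBEEEBEEEBEEEBBEBBEBEEEBBEBEEEBEEEBEEEBBEBEEEBEEEBEEEBBEBEEEBEEEBEEEBBEBBEBEEEBBEBBEBEEEBBEBEEEBEEEBEEEBBEBBEBEEEBBEBBEBEEEBBEBEEEBEEEBEEEBBEBBEBEEEBBEBEEEBEEEBEEEBBEBEEEBEEEBEEEBBEBEEEBEEEBEEEBBEBBEBEEEBBEBBEBEEEBBEBEEEBEEEBEEEBBEBBEBEEEBBEBEEEBEEEBEEEBBEBEEEBEEEBEEEBBEBEEEBEEEBEEEBBEBBEBEEEBBEBEEEBEEEBEEEBBEBEEEBEEEBEEEBBEBEEEBEEEBEEEBBEBBEBEEEBBEBEEEBEEEBEEEBBEBEEEBEEEBEEEBBEBEEEBEEEBEEEBBEBBEBEEEBBEBBEBEEEBBEBEEEBEEEBEEEBBEBBEBEEEBBEBEEEBEEEBEEEBBEBEEEBEEEBEEEBBEBEEEBEEEBEEEBBEBBEBEEEBBEBEEEBEEEBEEEBBEBEEEBEEEBEEEBBEBEEEBEEEBEEEBBEBBEBEEEBBEBEEEBEEEBEEEBBEBEEEBEEEBEEEBBEBEEEBEEEBEEEBBEBBEBEEEBBEBBEBEEEBBEBEEEBEEEBEEEBBEBBEBEEEBBEBEEEBEEEBEEEBBEBEEEBEEEBEEEBBEBEEEBEEEBEEEBBEBBEBEEEBBEBEEEBEEEBEEEBBEBEEEBEEEBEEEBBEBEEEBEEEBEEEBBEBBEBEEEBBEBEEEBEEEBEEEBBEBEEEBEEEBEEEBBEBEEEBEEEBEEEBBEBBEBEEEBBEBBEBEEEBBEBEEEBEEEBEEEBBEBBEBEEEBBEBBEBEEEBBEBEEEBEEEBEEEBBEBBEBEEEBBEBEEEBEEEBEEEBBEBEEEBEEEBEEEBBEBEEEBEEEBEEEBBEBBEBEEEBBEBBEBEEEBBEBEEEBEEEBEEEBBEBBEBEEEBBEBB
Count of 'E': 1000


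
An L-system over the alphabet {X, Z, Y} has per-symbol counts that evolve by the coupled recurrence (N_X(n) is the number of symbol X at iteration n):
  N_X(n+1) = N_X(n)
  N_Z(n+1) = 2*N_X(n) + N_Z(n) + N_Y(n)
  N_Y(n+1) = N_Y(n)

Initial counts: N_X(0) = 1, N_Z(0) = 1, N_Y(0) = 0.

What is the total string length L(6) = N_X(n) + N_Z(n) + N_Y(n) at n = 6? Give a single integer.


Answer: 14

Derivation:
Step 0: N_X=1, N_Z=1, N_Y=0, L=2
Step 1: N_X=1, N_Z=3, N_Y=0, L=4
Step 2: N_X=1, N_Z=5, N_Y=0, L=6
Step 3: N_X=1, N_Z=7, N_Y=0, L=8
Step 4: N_X=1, N_Z=9, N_Y=0, L=10
Step 5: N_X=1, N_Z=11, N_Y=0, L=12
Step 6: N_X=1, N_Z=13, N_Y=0, L=14


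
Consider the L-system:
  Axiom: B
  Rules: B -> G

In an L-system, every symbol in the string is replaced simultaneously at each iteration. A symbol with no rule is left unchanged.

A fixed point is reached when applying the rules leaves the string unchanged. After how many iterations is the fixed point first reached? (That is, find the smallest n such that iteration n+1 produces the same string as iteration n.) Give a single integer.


Step 0: B
Step 1: G
Step 2: G  (unchanged — fixed point at step 1)

Answer: 1


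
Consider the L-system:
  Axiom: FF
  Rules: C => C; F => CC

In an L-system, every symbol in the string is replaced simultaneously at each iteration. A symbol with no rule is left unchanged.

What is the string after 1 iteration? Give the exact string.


Answer: CCCC

Derivation:
Step 0: FF
Step 1: CCCC


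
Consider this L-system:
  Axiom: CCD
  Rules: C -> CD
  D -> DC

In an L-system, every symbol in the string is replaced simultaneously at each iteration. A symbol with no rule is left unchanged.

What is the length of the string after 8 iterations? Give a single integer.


Answer: 768

Derivation:
Step 0: length = 3
Step 1: length = 6
Step 2: length = 12
Step 3: length = 24
Step 4: length = 48
Step 5: length = 96
Step 6: length = 192
Step 7: length = 384
Step 8: length = 768


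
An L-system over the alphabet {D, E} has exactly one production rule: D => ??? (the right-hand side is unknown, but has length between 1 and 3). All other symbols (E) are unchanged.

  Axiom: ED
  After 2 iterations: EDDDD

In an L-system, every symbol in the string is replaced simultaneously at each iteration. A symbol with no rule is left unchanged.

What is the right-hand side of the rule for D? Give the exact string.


Trying D => DD:
  Step 0: ED
  Step 1: EDD
  Step 2: EDDDD
Matches the given result.

Answer: DD


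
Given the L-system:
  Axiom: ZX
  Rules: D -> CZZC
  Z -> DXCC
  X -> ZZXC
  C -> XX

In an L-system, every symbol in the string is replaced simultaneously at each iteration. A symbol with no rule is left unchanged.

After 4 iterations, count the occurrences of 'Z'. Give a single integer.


Answer: 76

Derivation:
Step 0: ZX  (1 'Z')
Step 1: DXCCZZXC  (2 'Z')
Step 2: CZZCZZXCXXXXDXCCDXCCZZXCXX  (6 'Z')
Step 3: XXDXCCDXCCXXDXCCDXCCZZXCXXZZXCZZXCZZXCZZXCCZZCZZXCXXXXCZZCZZXCXXXXDXCCDXCCZZXCXXZZXCZZXC  (24 'Z')
Step 4: ZZXCZZXCCZZCZZXCXXXXCZZCZZXCXXXXZZXCZZXCCZZCZZXCXXXXCZZCZZXCXXXXDXCCDXCCZZXCXXZZXCZZXCDXCCDXCCZZXCXXDXCCDXCCZZXCXXDXCCDXCCZZXCXXDXCCDXCCZZXCXXXXDXCCDXCCXXDXCCDXCCZZXCXXZZXCZZXCZZXCZZXCXXDXCCDXCCXXDXCCDXCCZZXCXXZZXCZZXCZZXCZZXCCZZCZZXCXXXXCZZCZZXCXXXXDXCCDXCCZZXCXXZZXCZZXCDXCCDXCCZZXCXXDXCCDXCCZZXCXX  (76 'Z')


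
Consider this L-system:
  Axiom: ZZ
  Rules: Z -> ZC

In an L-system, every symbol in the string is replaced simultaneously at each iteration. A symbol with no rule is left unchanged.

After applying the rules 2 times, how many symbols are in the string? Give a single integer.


Answer: 6

Derivation:
Step 0: length = 2
Step 1: length = 4
Step 2: length = 6


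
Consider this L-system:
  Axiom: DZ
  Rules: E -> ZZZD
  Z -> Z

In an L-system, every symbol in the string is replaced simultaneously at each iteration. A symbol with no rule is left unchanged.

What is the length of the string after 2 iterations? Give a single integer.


Step 0: length = 2
Step 1: length = 2
Step 2: length = 2

Answer: 2


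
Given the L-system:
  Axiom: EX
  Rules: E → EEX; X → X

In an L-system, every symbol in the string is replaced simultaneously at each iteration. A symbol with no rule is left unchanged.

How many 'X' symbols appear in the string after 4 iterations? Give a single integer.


Answer: 16

Derivation:
Step 0: EX  (1 'X')
Step 1: EEXX  (2 'X')
Step 2: EEXEEXXX  (4 'X')
Step 3: EEXEEXXEEXEEXXXX  (8 'X')
Step 4: EEXEEXXEEXEEXXXEEXEEXXEEXEEXXXXX  (16 'X')


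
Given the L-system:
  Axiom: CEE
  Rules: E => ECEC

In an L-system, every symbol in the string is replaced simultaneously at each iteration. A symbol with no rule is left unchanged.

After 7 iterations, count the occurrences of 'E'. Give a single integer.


Step 0: length=3, 'E' count=2
Step 1: length=9, 'E' count=4
Step 2: length=21, 'E' count=8
Step 3: length=45, 'E' count=16
Step 4: length=93, 'E' count=32
Step 5: length=189, 'E' count=64
Step 6: length=381, 'E' count=128
Step 7: length=765, 'E' count=256
Final string: CECECCECECCCECECCECECCCCECECCECECCCECECCECECCCCCECECCECECCCECECCECECCCCECECCECECCCECECCECECCCCCCECECCECECCCECECCECECCCCECECCECECCCECECCECECCCCCECECCECECCCECECCECECCCCECECCECECCCECECCECECCCCCCCECECCECECCCECECCECECCCCECECCECECCCECECCECECCCCCECECCECECCCECECCECECCCCECECCECECCCECECCECECCCCCCECECCECECCCECECCECECCCCECECCECECCCECECCECECCCCCECECCECECCCECECCECECCCCECECCECECCCECECCECECCCCCCCECECCECECCCECECCECECCCCECECCECECCCECECCECECCCCCECECCECECCCECECCECECCCCECECCECECCCECECCECECCCCCCECECCECECCCECECCECECCCCECECCECECCCECECCECECCCCCECECCECECCCECECCECECCCCECECCECECCCECECCECECCCCCCCECECCECECCCECECCECECCCCECECCECECCCECECCECECCCCCECECCECECCCECECCECECCCCECECCECECCCECECCECECCCCCCECECCECECCCECECCECECCCCECECCECECCCECECCECECCCCCECECCECECCCECECCECECCCCECECCECECCCECECCECECCCCCCC

Answer: 256


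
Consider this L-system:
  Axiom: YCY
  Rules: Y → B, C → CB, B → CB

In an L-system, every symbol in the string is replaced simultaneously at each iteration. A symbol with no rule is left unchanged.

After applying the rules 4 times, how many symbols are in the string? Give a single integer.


Answer: 32

Derivation:
Step 0: length = 3
Step 1: length = 4
Step 2: length = 8
Step 3: length = 16
Step 4: length = 32


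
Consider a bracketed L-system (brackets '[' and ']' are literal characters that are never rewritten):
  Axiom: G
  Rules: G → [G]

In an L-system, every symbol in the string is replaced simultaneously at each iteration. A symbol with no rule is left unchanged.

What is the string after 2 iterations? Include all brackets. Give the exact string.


Step 0: G
Step 1: [G]
Step 2: [[G]]

Answer: [[G]]


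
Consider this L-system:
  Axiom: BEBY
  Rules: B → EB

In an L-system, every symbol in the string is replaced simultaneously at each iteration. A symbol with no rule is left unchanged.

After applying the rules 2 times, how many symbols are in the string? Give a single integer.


Step 0: length = 4
Step 1: length = 6
Step 2: length = 8

Answer: 8


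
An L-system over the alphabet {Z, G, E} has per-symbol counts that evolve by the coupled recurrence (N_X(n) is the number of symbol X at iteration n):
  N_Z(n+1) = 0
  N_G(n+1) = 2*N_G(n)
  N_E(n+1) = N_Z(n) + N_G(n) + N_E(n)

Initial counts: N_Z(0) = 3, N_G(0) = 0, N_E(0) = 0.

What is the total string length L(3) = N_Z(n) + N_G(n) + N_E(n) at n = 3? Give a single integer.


Step 0: N_Z=3, N_G=0, N_E=0, L=3
Step 1: N_Z=0, N_G=0, N_E=3, L=3
Step 2: N_Z=0, N_G=0, N_E=3, L=3
Step 3: N_Z=0, N_G=0, N_E=3, L=3

Answer: 3


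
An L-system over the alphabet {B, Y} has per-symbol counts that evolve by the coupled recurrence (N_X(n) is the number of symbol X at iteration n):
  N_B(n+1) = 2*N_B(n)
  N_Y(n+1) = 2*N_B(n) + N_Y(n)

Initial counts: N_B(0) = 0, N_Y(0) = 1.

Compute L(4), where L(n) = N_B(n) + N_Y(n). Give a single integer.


Step 0: N_B=0, N_Y=1, L=1
Step 1: N_B=0, N_Y=1, L=1
Step 2: N_B=0, N_Y=1, L=1
Step 3: N_B=0, N_Y=1, L=1
Step 4: N_B=0, N_Y=1, L=1

Answer: 1


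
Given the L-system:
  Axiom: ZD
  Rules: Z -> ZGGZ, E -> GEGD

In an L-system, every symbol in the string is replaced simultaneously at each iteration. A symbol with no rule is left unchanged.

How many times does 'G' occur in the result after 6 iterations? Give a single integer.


Answer: 126

Derivation:
Step 0: ZD  (0 'G')
Step 1: ZGGZD  (2 'G')
Step 2: ZGGZGGZGGZD  (6 'G')
Step 3: ZGGZGGZGGZGGZGGZGGZGGZD  (14 'G')
Step 4: ZGGZGGZGGZGGZGGZGGZGGZGGZGGZGGZGGZGGZGGZGGZGGZD  (30 'G')
Step 5: ZGGZGGZGGZGGZGGZGGZGGZGGZGGZGGZGGZGGZGGZGGZGGZGGZGGZGGZGGZGGZGGZGGZGGZGGZGGZGGZGGZGGZGGZGGZGGZD  (62 'G')
Step 6: ZGGZGGZGGZGGZGGZGGZGGZGGZGGZGGZGGZGGZGGZGGZGGZGGZGGZGGZGGZGGZGGZGGZGGZGGZGGZGGZGGZGGZGGZGGZGGZGGZGGZGGZGGZGGZGGZGGZGGZGGZGGZGGZGGZGGZGGZGGZGGZGGZGGZGGZGGZGGZGGZGGZGGZGGZGGZGGZGGZGGZGGZGGZGGZD  (126 'G')


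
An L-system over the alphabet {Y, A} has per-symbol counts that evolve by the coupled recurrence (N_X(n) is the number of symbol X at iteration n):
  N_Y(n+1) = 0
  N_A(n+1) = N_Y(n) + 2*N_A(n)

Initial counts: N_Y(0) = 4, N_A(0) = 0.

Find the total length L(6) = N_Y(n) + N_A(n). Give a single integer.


Answer: 128

Derivation:
Step 0: N_Y=4, N_A=0, L=4
Step 1: N_Y=0, N_A=4, L=4
Step 2: N_Y=0, N_A=8, L=8
Step 3: N_Y=0, N_A=16, L=16
Step 4: N_Y=0, N_A=32, L=32
Step 5: N_Y=0, N_A=64, L=64
Step 6: N_Y=0, N_A=128, L=128


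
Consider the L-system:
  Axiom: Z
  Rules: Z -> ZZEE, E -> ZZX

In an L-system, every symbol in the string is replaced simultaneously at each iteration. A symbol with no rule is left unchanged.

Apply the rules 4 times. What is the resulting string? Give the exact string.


Answer: ZZEEZZEEZZXZZXZZEEZZEEZZXZZXZZEEZZEEXZZEEZZEEXZZEEZZEEZZXZZXZZEEZZEEZZXZZXZZEEZZEEXZZEEZZEEXZZEEZZEEZZXZZXZZEEZZEEZZXZZXXZZEEZZEEZZXZZXZZEEZZEEZZXZZXX

Derivation:
Step 0: Z
Step 1: ZZEE
Step 2: ZZEEZZEEZZXZZX
Step 3: ZZEEZZEEZZXZZXZZEEZZEEZZXZZXZZEEZZEEXZZEEZZEEX
Step 4: ZZEEZZEEZZXZZXZZEEZZEEZZXZZXZZEEZZEEXZZEEZZEEXZZEEZZEEZZXZZXZZEEZZEEZZXZZXZZEEZZEEXZZEEZZEEXZZEEZZEEZZXZZXZZEEZZEEZZXZZXXZZEEZZEEZZXZZXZZEEZZEEZZXZZXX


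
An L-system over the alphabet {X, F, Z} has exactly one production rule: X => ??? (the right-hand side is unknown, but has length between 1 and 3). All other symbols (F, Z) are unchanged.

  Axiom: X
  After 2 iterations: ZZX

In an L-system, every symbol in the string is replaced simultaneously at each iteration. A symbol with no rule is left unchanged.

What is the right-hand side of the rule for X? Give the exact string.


Trying X => ZX:
  Step 0: X
  Step 1: ZX
  Step 2: ZZX
Matches the given result.

Answer: ZX


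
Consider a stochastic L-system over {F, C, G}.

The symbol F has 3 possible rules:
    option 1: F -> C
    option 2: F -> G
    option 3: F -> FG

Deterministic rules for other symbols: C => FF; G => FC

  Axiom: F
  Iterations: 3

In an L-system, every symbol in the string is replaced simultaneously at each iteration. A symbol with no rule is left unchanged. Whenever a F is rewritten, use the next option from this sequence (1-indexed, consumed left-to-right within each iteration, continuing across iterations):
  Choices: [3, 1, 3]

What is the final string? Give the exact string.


Step 0: F
Step 1: FG  (used choices [3])
Step 2: CFC  (used choices [1])
Step 3: FFFGFF  (used choices [3])

Answer: FFFGFF


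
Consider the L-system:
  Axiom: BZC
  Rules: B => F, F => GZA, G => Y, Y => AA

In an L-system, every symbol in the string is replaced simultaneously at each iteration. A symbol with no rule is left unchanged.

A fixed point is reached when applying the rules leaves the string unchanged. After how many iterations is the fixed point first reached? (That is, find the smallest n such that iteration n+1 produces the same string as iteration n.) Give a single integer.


Answer: 4

Derivation:
Step 0: BZC
Step 1: FZC
Step 2: GZAZC
Step 3: YZAZC
Step 4: AAZAZC
Step 5: AAZAZC  (unchanged — fixed point at step 4)


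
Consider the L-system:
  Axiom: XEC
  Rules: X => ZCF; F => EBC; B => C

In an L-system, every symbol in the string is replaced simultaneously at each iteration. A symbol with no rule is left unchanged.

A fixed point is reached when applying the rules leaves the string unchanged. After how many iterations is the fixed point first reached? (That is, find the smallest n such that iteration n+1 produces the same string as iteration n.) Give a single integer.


Answer: 3

Derivation:
Step 0: XEC
Step 1: ZCFEC
Step 2: ZCEBCEC
Step 3: ZCECCEC
Step 4: ZCECCEC  (unchanged — fixed point at step 3)


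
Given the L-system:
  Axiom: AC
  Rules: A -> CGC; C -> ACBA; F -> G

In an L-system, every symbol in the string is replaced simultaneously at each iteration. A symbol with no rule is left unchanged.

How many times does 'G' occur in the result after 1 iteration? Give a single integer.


Answer: 1

Derivation:
Step 0: AC  (0 'G')
Step 1: CGCACBA  (1 'G')


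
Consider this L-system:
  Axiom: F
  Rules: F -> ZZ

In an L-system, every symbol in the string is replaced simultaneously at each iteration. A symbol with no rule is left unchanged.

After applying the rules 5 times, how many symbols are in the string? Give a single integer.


Answer: 2

Derivation:
Step 0: length = 1
Step 1: length = 2
Step 2: length = 2
Step 3: length = 2
Step 4: length = 2
Step 5: length = 2


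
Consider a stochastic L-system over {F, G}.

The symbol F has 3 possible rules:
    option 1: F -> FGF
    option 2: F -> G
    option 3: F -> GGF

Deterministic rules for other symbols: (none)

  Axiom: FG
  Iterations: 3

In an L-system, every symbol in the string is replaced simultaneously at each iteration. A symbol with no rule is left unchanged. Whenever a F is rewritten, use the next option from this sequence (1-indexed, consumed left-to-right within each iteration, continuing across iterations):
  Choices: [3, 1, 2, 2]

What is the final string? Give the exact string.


Answer: GGGGGG

Derivation:
Step 0: FG
Step 1: GGFG  (used choices [3])
Step 2: GGFGFG  (used choices [1])
Step 3: GGGGGG  (used choices [2, 2])
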